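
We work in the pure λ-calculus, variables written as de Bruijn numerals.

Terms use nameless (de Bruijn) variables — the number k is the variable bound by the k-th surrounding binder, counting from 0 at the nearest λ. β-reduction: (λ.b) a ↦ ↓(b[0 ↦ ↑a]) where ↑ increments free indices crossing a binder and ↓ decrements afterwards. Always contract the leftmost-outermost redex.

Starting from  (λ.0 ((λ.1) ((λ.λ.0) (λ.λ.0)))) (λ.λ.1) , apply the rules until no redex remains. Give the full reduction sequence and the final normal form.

Answer: normal form = λ.λ.λ.1  (in 3 steps)

Derivation:
  start: (λ.0 ((λ.1) ((λ.λ.0) (λ.λ.0)))) (λ.λ.1)
  step 1: (λ.λ.1) ((λ.λ.λ.1) ((λ.λ.0) (λ.λ.0)))
  step 2: λ.(λ.λ.λ.1) ((λ.λ.0) (λ.λ.0))
  step 3: λ.λ.λ.1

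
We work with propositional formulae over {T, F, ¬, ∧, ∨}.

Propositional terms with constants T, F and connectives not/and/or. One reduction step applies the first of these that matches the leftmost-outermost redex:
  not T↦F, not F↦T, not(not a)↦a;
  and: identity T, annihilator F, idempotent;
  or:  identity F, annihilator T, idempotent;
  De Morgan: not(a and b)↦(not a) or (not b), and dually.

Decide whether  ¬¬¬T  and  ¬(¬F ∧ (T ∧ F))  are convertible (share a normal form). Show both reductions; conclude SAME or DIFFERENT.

Answer: DIFFERENT — A ⇓ F, B ⇓ T

Reduction:
Term A:
  start: ¬¬¬T
  →1  ¬T
  →2  F

Term B:
  start: ¬(¬F ∧ (T ∧ F))
  →1  ¬¬F ∨ ¬(T ∧ F)
  →2  F ∨ ¬(T ∧ F)
  →3  ¬(T ∧ F)
  →4  ¬T ∨ ¬F
  →5  F ∨ ¬F
  →6  ¬F
  →7  T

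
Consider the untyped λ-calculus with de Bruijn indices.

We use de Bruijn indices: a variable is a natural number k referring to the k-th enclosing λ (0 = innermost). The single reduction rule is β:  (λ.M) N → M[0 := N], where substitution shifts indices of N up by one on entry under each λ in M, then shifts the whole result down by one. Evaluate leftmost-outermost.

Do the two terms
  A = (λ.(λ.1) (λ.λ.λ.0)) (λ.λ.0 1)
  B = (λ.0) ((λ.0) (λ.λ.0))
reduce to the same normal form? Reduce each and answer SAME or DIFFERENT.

Term A:
  start: (λ.(λ.1) (λ.λ.λ.0)) (λ.λ.0 1)
  step 1: (λ.λ.λ.0 1) (λ.λ.λ.0)
  step 2: λ.λ.0 1

Term B:
  start: (λ.0) ((λ.0) (λ.λ.0))
  step 1: (λ.0) (λ.λ.0)
  step 2: λ.λ.0

Answer: DIFFERENT — A ⇓ λ.λ.0 1, B ⇓ λ.λ.0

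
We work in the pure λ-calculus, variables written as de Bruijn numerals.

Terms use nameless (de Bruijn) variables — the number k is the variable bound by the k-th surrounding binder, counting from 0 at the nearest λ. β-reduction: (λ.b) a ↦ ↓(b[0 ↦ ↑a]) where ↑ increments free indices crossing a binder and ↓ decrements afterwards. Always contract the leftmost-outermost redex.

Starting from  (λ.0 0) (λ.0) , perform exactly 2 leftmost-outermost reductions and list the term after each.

  start: (λ.0 0) (λ.0)
  [1] (λ.0) (λ.0)
  [2] λ.0

Answer: after 2 steps: λ.0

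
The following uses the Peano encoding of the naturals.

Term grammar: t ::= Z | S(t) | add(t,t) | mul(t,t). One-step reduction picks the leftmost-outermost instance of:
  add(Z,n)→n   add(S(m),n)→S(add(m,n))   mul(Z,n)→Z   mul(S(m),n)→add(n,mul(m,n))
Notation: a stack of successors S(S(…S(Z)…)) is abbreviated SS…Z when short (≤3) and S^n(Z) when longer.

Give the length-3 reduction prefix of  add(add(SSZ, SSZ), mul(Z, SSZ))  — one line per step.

  start: add(add(SSZ, SSZ), mul(Z, SSZ))
  →1  add(S(add(SZ, SSZ)), mul(Z, SSZ))
  →2  S(add(add(SZ, SSZ), mul(Z, SSZ)))
  →3  S(add(S(add(Z, SSZ)), mul(Z, SSZ)))

Answer: after 3 steps: S(add(S(add(Z, SSZ)), mul(Z, SSZ)))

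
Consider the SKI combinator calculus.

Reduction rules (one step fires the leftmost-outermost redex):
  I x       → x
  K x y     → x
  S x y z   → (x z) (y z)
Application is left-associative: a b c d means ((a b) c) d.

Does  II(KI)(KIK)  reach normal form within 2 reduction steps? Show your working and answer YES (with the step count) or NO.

  start: II(KI)(KIK)
  step 1: I(KI)(KIK)
  step 2: KI(KIK)

Answer: NO — after 2 steps the term is KI(KIK), not yet normal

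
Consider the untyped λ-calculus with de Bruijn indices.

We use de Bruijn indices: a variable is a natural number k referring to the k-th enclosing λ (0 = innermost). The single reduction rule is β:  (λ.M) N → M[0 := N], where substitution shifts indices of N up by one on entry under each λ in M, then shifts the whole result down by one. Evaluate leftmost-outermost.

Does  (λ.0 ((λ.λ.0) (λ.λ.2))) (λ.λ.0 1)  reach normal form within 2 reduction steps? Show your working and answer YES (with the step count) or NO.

  start: (λ.0 ((λ.λ.0) (λ.λ.2))) (λ.λ.0 1)
  [1] (λ.λ.0 1) ((λ.λ.0) (λ.λ.λ.λ.0 1))
  [2] λ.0 ((λ.λ.0) (λ.λ.λ.λ.0 1))

Answer: NO — after 2 steps the term is λ.0 ((λ.λ.0) (λ.λ.λ.λ.0 1)), not yet normal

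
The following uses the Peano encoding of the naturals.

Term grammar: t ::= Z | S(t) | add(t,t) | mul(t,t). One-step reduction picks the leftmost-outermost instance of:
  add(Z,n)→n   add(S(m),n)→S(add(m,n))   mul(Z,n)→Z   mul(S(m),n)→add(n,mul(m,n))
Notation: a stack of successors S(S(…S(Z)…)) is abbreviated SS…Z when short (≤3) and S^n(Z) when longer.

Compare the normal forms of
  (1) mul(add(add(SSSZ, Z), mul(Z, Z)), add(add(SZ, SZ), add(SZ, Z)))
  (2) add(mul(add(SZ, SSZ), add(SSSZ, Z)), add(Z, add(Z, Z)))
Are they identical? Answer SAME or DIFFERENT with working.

Answer: SAME — A ⇓ S^9(Z), B ⇓ S^9(Z)

Derivation:
Term A:
  start: mul(add(add(SSSZ, Z), mul(Z, Z)), add(add(SZ, SZ), add(SZ, Z)))
  →1  mul(add(S(add(SSZ, Z)), mul(Z, Z)), add(add(SZ, SZ), add(SZ, Z)))
  →2  mul(S(add(add(SSZ, Z), mul(Z, Z))), add(add(SZ, SZ), add(SZ, Z)))
  →3  add(add(add(SZ, SZ), add(SZ, Z)), mul(add(add(SSZ, Z), mul(Z, Z)), add(add(SZ, SZ), add(SZ, Z))))
  →4  add(add(S(add(Z, SZ)), add(SZ, Z)), mul(add(add(SSZ, Z), mul(Z, Z)), add(add(SZ, SZ), add(SZ, Z))))
  →5  add(S(add(add(Z, SZ), add(SZ, Z))), mul(add(add(SSZ, Z), mul(Z, Z)), add(add(SZ, SZ), add(SZ, Z))))
  →6  S(add(add(add(Z, SZ), add(SZ, Z)), mul(add(add(SSZ, Z), mul(Z, Z)), add(add(SZ, SZ), add(SZ, Z)))))
  →7  S(add(add(SZ, add(SZ, Z)), mul(add(add(SSZ, Z), mul(Z, Z)), add(add(SZ, SZ), add(SZ, Z)))))
  →8  S(add(S(add(Z, add(SZ, Z))), mul(add(add(SSZ, Z), mul(Z, Z)), add(add(SZ, SZ), add(SZ, Z)))))
  →9  S(S(add(add(Z, add(SZ, Z)), mul(add(add(SSZ, Z), mul(Z, Z)), add(add(SZ, SZ), add(SZ, Z))))))
  →10  S(S(add(add(SZ, Z), mul(add(add(SSZ, Z), mul(Z, Z)), add(add(SZ, SZ), add(SZ, Z))))))
  →11  S(S(add(S(add(Z, Z)), mul(add(add(SSZ, Z), mul(Z, Z)), add(add(SZ, SZ), add(SZ, Z))))))
  →12  S(S(S(add(add(Z, Z), mul(add(add(SSZ, Z), mul(Z, Z)), add(add(SZ, SZ), add(SZ, Z)))))))
  →13  S(S(S(add(Z, mul(add(add(SSZ, Z), mul(Z, Z)), add(add(SZ, SZ), add(SZ, Z)))))))
  →14  S(S(S(mul(add(add(SSZ, Z), mul(Z, Z)), add(add(SZ, SZ), add(SZ, Z))))))
  →15  S(S(S(mul(add(S(add(SZ, Z)), mul(Z, Z)), add(add(SZ, SZ), add(SZ, Z))))))
  →16  S(S(S(mul(S(add(add(SZ, Z), mul(Z, Z))), add(add(SZ, SZ), add(SZ, Z))))))
  →17  S(S(S(add(add(add(SZ, SZ), add(SZ, Z)), mul(add(add(SZ, Z), mul(Z, Z)), add(add(SZ, SZ), add(SZ, Z)))))))
  →18  S(S(S(add(add(S(add(Z, SZ)), add(SZ, Z)), mul(add(add(SZ, Z), mul(Z, Z)), add(add(SZ, SZ), add(SZ, Z)))))))
  →19  S(S(S(add(S(add(add(Z, SZ), add(SZ, Z))), mul(add(add(SZ, Z), mul(Z, Z)), add(add(SZ, SZ), add(SZ, Z)))))))
  →20  S(S(S(S(add(add(add(Z, SZ), add(SZ, Z)), mul(add(add(SZ, Z), mul(Z, Z)), add(add(SZ, SZ), add(SZ, Z))))))))
  →21  S(S(S(S(add(add(SZ, add(SZ, Z)), mul(add(add(SZ, Z), mul(Z, Z)), add(add(SZ, SZ), add(SZ, Z))))))))
  →22  S(S(S(S(add(S(add(Z, add(SZ, Z))), mul(add(add(SZ, Z), mul(Z, Z)), add(add(SZ, SZ), add(SZ, Z))))))))
  →23  S(S(S(S(S(add(add(Z, add(SZ, Z)), mul(add(add(SZ, Z), mul(Z, Z)), add(add(SZ, SZ), add(SZ, Z)))))))))
  →24  S(S(S(S(S(add(add(SZ, Z), mul(add(add(SZ, Z), mul(Z, Z)), add(add(SZ, SZ), add(SZ, Z)))))))))
  →25  S(S(S(S(S(add(S(add(Z, Z)), mul(add(add(SZ, Z), mul(Z, Z)), add(add(SZ, SZ), add(SZ, Z)))))))))
  →26  S(S(S(S(S(S(add(add(Z, Z), mul(add(add(SZ, Z), mul(Z, Z)), add(add(SZ, SZ), add(SZ, Z))))))))))
  →27  S(S(S(S(S(S(add(Z, mul(add(add(SZ, Z), mul(Z, Z)), add(add(SZ, SZ), add(SZ, Z))))))))))
  →28  S(S(S(S(S(S(mul(add(add(SZ, Z), mul(Z, Z)), add(add(SZ, SZ), add(SZ, Z)))))))))
  →29  S(S(S(S(S(S(mul(add(S(add(Z, Z)), mul(Z, Z)), add(add(SZ, SZ), add(SZ, Z)))))))))
  →30  S(S(S(S(S(S(mul(S(add(add(Z, Z), mul(Z, Z))), add(add(SZ, SZ), add(SZ, Z)))))))))
  →31  S(S(S(S(S(S(add(add(add(SZ, SZ), add(SZ, Z)), mul(add(add(Z, Z), mul(Z, Z)), add(add(SZ, SZ), add(SZ, Z))))))))))
  →32  S(S(S(S(S(S(add(add(S(add(Z, SZ)), add(SZ, Z)), mul(add(add(Z, Z), mul(Z, Z)), add(add(SZ, SZ), add(SZ, Z))))))))))
  →33  S(S(S(S(S(S(add(S(add(add(Z, SZ), add(SZ, Z))), mul(add(add(Z, Z), mul(Z, Z)), add(add(SZ, SZ), add(SZ, Z))))))))))
  →34  S(S(S(S(S(S(S(add(add(add(Z, SZ), add(SZ, Z)), mul(add(add(Z, Z), mul(Z, Z)), add(add(SZ, SZ), add(SZ, Z)))))))))))
  →35  S(S(S(S(S(S(S(add(add(SZ, add(SZ, Z)), mul(add(add(Z, Z), mul(Z, Z)), add(add(SZ, SZ), add(SZ, Z)))))))))))
  →36  S(S(S(S(S(S(S(add(S(add(Z, add(SZ, Z))), mul(add(add(Z, Z), mul(Z, Z)), add(add(SZ, SZ), add(SZ, Z)))))))))))
  →37  S(S(S(S(S(S(S(S(add(add(Z, add(SZ, Z)), mul(add(add(Z, Z), mul(Z, Z)), add(add(SZ, SZ), add(SZ, Z))))))))))))
  →38  S(S(S(S(S(S(S(S(add(add(SZ, Z), mul(add(add(Z, Z), mul(Z, Z)), add(add(SZ, SZ), add(SZ, Z))))))))))))
  →39  S(S(S(S(S(S(S(S(add(S(add(Z, Z)), mul(add(add(Z, Z), mul(Z, Z)), add(add(SZ, SZ), add(SZ, Z))))))))))))
  →40  S(S(S(S(S(S(S(S(S(add(add(Z, Z), mul(add(add(Z, Z), mul(Z, Z)), add(add(SZ, SZ), add(SZ, Z)))))))))))))
  →41  S(S(S(S(S(S(S(S(S(add(Z, mul(add(add(Z, Z), mul(Z, Z)), add(add(SZ, SZ), add(SZ, Z)))))))))))))
  →42  S(S(S(S(S(S(S(S(S(mul(add(add(Z, Z), mul(Z, Z)), add(add(SZ, SZ), add(SZ, Z))))))))))))
  →43  S(S(S(S(S(S(S(S(S(mul(add(Z, mul(Z, Z)), add(add(SZ, SZ), add(SZ, Z))))))))))))
  →44  S(S(S(S(S(S(S(S(S(mul(mul(Z, Z), add(add(SZ, SZ), add(SZ, Z))))))))))))
  →45  S(S(S(S(S(S(S(S(S(mul(Z, add(add(SZ, SZ), add(SZ, Z))))))))))))
  →46  S^9(Z)

Term B:
  start: add(mul(add(SZ, SSZ), add(SSSZ, Z)), add(Z, add(Z, Z)))
  →1  add(mul(S(add(Z, SSZ)), add(SSSZ, Z)), add(Z, add(Z, Z)))
  →2  add(add(add(SSSZ, Z), mul(add(Z, SSZ), add(SSSZ, Z))), add(Z, add(Z, Z)))
  →3  add(add(S(add(SSZ, Z)), mul(add(Z, SSZ), add(SSSZ, Z))), add(Z, add(Z, Z)))
  →4  add(S(add(add(SSZ, Z), mul(add(Z, SSZ), add(SSSZ, Z)))), add(Z, add(Z, Z)))
  →5  S(add(add(add(SSZ, Z), mul(add(Z, SSZ), add(SSSZ, Z))), add(Z, add(Z, Z))))
  →6  S(add(add(S(add(SZ, Z)), mul(add(Z, SSZ), add(SSSZ, Z))), add(Z, add(Z, Z))))
  →7  S(add(S(add(add(SZ, Z), mul(add(Z, SSZ), add(SSSZ, Z)))), add(Z, add(Z, Z))))
  →8  S(S(add(add(add(SZ, Z), mul(add(Z, SSZ), add(SSSZ, Z))), add(Z, add(Z, Z)))))
  →9  S(S(add(add(S(add(Z, Z)), mul(add(Z, SSZ), add(SSSZ, Z))), add(Z, add(Z, Z)))))
  →10  S(S(add(S(add(add(Z, Z), mul(add(Z, SSZ), add(SSSZ, Z)))), add(Z, add(Z, Z)))))
  →11  S(S(S(add(add(add(Z, Z), mul(add(Z, SSZ), add(SSSZ, Z))), add(Z, add(Z, Z))))))
  →12  S(S(S(add(add(Z, mul(add(Z, SSZ), add(SSSZ, Z))), add(Z, add(Z, Z))))))
  →13  S(S(S(add(mul(add(Z, SSZ), add(SSSZ, Z)), add(Z, add(Z, Z))))))
  →14  S(S(S(add(mul(SSZ, add(SSSZ, Z)), add(Z, add(Z, Z))))))
  →15  S(S(S(add(add(add(SSSZ, Z), mul(SZ, add(SSSZ, Z))), add(Z, add(Z, Z))))))
  →16  S(S(S(add(add(S(add(SSZ, Z)), mul(SZ, add(SSSZ, Z))), add(Z, add(Z, Z))))))
  →17  S(S(S(add(S(add(add(SSZ, Z), mul(SZ, add(SSSZ, Z)))), add(Z, add(Z, Z))))))
  →18  S(S(S(S(add(add(add(SSZ, Z), mul(SZ, add(SSSZ, Z))), add(Z, add(Z, Z)))))))
  →19  S(S(S(S(add(add(S(add(SZ, Z)), mul(SZ, add(SSSZ, Z))), add(Z, add(Z, Z)))))))
  →20  S(S(S(S(add(S(add(add(SZ, Z), mul(SZ, add(SSSZ, Z)))), add(Z, add(Z, Z)))))))
  →21  S(S(S(S(S(add(add(add(SZ, Z), mul(SZ, add(SSSZ, Z))), add(Z, add(Z, Z))))))))
  →22  S(S(S(S(S(add(add(S(add(Z, Z)), mul(SZ, add(SSSZ, Z))), add(Z, add(Z, Z))))))))
  →23  S(S(S(S(S(add(S(add(add(Z, Z), mul(SZ, add(SSSZ, Z)))), add(Z, add(Z, Z))))))))
  →24  S(S(S(S(S(S(add(add(add(Z, Z), mul(SZ, add(SSSZ, Z))), add(Z, add(Z, Z)))))))))
  →25  S(S(S(S(S(S(add(add(Z, mul(SZ, add(SSSZ, Z))), add(Z, add(Z, Z)))))))))
  →26  S(S(S(S(S(S(add(mul(SZ, add(SSSZ, Z)), add(Z, add(Z, Z)))))))))
  →27  S(S(S(S(S(S(add(add(add(SSSZ, Z), mul(Z, add(SSSZ, Z))), add(Z, add(Z, Z)))))))))
  →28  S(S(S(S(S(S(add(add(S(add(SSZ, Z)), mul(Z, add(SSSZ, Z))), add(Z, add(Z, Z)))))))))
  →29  S(S(S(S(S(S(add(S(add(add(SSZ, Z), mul(Z, add(SSSZ, Z)))), add(Z, add(Z, Z)))))))))
  →30  S(S(S(S(S(S(S(add(add(add(SSZ, Z), mul(Z, add(SSSZ, Z))), add(Z, add(Z, Z))))))))))
  →31  S(S(S(S(S(S(S(add(add(S(add(SZ, Z)), mul(Z, add(SSSZ, Z))), add(Z, add(Z, Z))))))))))
  →32  S(S(S(S(S(S(S(add(S(add(add(SZ, Z), mul(Z, add(SSSZ, Z)))), add(Z, add(Z, Z))))))))))
  →33  S(S(S(S(S(S(S(S(add(add(add(SZ, Z), mul(Z, add(SSSZ, Z))), add(Z, add(Z, Z)))))))))))
  →34  S(S(S(S(S(S(S(S(add(add(S(add(Z, Z)), mul(Z, add(SSSZ, Z))), add(Z, add(Z, Z)))))))))))
  →35  S(S(S(S(S(S(S(S(add(S(add(add(Z, Z), mul(Z, add(SSSZ, Z)))), add(Z, add(Z, Z)))))))))))
  →36  S(S(S(S(S(S(S(S(S(add(add(add(Z, Z), mul(Z, add(SSSZ, Z))), add(Z, add(Z, Z))))))))))))
  →37  S(S(S(S(S(S(S(S(S(add(add(Z, mul(Z, add(SSSZ, Z))), add(Z, add(Z, Z))))))))))))
  →38  S(S(S(S(S(S(S(S(S(add(mul(Z, add(SSSZ, Z)), add(Z, add(Z, Z))))))))))))
  →39  S(S(S(S(S(S(S(S(S(add(Z, add(Z, add(Z, Z))))))))))))
  →40  S(S(S(S(S(S(S(S(S(add(Z, add(Z, Z)))))))))))
  →41  S(S(S(S(S(S(S(S(S(add(Z, Z))))))))))
  →42  S^9(Z)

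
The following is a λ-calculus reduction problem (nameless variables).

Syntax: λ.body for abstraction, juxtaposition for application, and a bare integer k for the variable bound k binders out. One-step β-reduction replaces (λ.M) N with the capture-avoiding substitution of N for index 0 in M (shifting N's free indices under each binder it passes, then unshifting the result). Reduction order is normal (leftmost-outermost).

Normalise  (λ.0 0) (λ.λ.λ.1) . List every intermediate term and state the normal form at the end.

  start: (λ.0 0) (λ.λ.λ.1)
  →1  (λ.λ.λ.1) (λ.λ.λ.1)
  →2  λ.λ.1

Answer: normal form = λ.λ.1  (in 2 steps)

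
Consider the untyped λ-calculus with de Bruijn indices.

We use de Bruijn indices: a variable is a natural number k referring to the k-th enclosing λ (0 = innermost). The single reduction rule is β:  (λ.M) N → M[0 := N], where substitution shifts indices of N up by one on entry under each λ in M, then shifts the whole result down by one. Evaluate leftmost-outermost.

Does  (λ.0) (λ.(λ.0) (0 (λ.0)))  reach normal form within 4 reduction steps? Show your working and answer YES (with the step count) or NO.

  start: (λ.0) (λ.(λ.0) (0 (λ.0)))
  step 1: λ.(λ.0) (0 (λ.0))
  step 2: λ.0 (λ.0)

Answer: YES — reaches normal form λ.0 (λ.0) in 2 ≤ 4 steps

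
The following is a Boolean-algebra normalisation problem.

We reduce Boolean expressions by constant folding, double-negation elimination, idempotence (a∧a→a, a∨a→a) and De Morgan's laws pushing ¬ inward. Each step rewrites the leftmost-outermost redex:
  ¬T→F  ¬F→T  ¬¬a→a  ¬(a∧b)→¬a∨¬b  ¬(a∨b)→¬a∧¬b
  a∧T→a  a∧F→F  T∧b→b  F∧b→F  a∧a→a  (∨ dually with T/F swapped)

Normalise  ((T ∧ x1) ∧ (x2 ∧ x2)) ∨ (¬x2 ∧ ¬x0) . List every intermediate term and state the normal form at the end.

Answer: normal form = (x1 ∧ x2) ∨ (¬x2 ∧ ¬x0)  (in 2 steps)

Derivation:
  start: ((T ∧ x1) ∧ (x2 ∧ x2)) ∨ (¬x2 ∧ ¬x0)
  [1] (x1 ∧ (x2 ∧ x2)) ∨ (¬x2 ∧ ¬x0)
  [2] (x1 ∧ x2) ∨ (¬x2 ∧ ¬x0)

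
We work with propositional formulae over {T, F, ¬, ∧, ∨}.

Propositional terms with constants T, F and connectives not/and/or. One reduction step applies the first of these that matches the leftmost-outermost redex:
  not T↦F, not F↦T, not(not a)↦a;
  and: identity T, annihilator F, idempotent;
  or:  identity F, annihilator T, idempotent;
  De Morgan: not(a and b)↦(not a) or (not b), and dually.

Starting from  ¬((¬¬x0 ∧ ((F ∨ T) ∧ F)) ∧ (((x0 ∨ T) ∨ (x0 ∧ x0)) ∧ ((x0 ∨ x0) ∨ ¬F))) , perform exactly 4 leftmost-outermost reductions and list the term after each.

Answer: after 4 steps: (¬x0 ∨ (¬(F ∨ T) ∨ ¬F)) ∨ ¬(((x0 ∨ T) ∨ (x0 ∧ x0)) ∧ ((x0 ∨ x0) ∨ ¬F))

Derivation:
  start: ¬((¬¬x0 ∧ ((F ∨ T) ∧ F)) ∧ (((x0 ∨ T) ∨ (x0 ∧ x0)) ∧ ((x0 ∨ x0) ∨ ¬F)))
  [1] ¬(¬¬x0 ∧ ((F ∨ T) ∧ F)) ∨ ¬(((x0 ∨ T) ∨ (x0 ∧ x0)) ∧ ((x0 ∨ x0) ∨ ¬F))
  [2] (¬¬¬x0 ∨ ¬((F ∨ T) ∧ F)) ∨ ¬(((x0 ∨ T) ∨ (x0 ∧ x0)) ∧ ((x0 ∨ x0) ∨ ¬F))
  [3] (¬x0 ∨ ¬((F ∨ T) ∧ F)) ∨ ¬(((x0 ∨ T) ∨ (x0 ∧ x0)) ∧ ((x0 ∨ x0) ∨ ¬F))
  [4] (¬x0 ∨ (¬(F ∨ T) ∨ ¬F)) ∨ ¬(((x0 ∨ T) ∨ (x0 ∧ x0)) ∧ ((x0 ∨ x0) ∨ ¬F))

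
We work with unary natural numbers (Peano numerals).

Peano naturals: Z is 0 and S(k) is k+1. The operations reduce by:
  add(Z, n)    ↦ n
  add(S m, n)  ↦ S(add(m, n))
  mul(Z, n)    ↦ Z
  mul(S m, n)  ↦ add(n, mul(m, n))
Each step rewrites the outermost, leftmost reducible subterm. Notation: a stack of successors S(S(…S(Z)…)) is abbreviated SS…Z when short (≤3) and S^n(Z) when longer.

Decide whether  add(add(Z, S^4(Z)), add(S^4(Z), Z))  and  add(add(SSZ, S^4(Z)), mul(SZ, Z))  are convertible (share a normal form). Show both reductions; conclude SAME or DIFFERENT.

Term A:
  start: add(add(Z, S^4(Z)), add(S^4(Z), Z))
  →1  add(S^4(Z), add(S^4(Z), Z))
  →2  S(add(SSSZ, add(S^4(Z), Z)))
  →3  S(S(add(SSZ, add(S^4(Z), Z))))
  →4  S(S(S(add(SZ, add(S^4(Z), Z)))))
  →5  S(S(S(S(add(Z, add(S^4(Z), Z))))))
  →6  S(S(S(S(add(S^4(Z), Z)))))
  →7  S(S(S(S(S(add(SSSZ, Z))))))
  →8  S(S(S(S(S(S(add(SSZ, Z)))))))
  →9  S(S(S(S(S(S(S(add(SZ, Z))))))))
  →10  S(S(S(S(S(S(S(S(add(Z, Z)))))))))
  →11  S^8(Z)

Term B:
  start: add(add(SSZ, S^4(Z)), mul(SZ, Z))
  →1  add(S(add(SZ, S^4(Z))), mul(SZ, Z))
  →2  S(add(add(SZ, S^4(Z)), mul(SZ, Z)))
  →3  S(add(S(add(Z, S^4(Z))), mul(SZ, Z)))
  →4  S(S(add(add(Z, S^4(Z)), mul(SZ, Z))))
  →5  S(S(add(S^4(Z), mul(SZ, Z))))
  →6  S(S(S(add(SSSZ, mul(SZ, Z)))))
  →7  S(S(S(S(add(SSZ, mul(SZ, Z))))))
  →8  S(S(S(S(S(add(SZ, mul(SZ, Z)))))))
  →9  S(S(S(S(S(S(add(Z, mul(SZ, Z))))))))
  →10  S(S(S(S(S(S(mul(SZ, Z)))))))
  →11  S(S(S(S(S(S(add(Z, mul(Z, Z))))))))
  →12  S(S(S(S(S(S(mul(Z, Z)))))))
  →13  S^6(Z)

Answer: DIFFERENT — A ⇓ S^8(Z), B ⇓ S^6(Z)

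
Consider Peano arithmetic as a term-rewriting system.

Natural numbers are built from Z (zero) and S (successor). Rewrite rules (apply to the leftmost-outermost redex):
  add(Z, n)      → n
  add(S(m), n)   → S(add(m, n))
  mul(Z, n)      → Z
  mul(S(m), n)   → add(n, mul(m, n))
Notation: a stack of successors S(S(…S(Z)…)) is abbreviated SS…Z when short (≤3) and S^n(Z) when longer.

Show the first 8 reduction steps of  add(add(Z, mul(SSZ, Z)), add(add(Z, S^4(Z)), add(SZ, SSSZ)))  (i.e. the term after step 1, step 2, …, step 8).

  start: add(add(Z, mul(SSZ, Z)), add(add(Z, S^4(Z)), add(SZ, SSSZ)))
  step 1: add(mul(SSZ, Z), add(add(Z, S^4(Z)), add(SZ, SSSZ)))
  step 2: add(add(Z, mul(SZ, Z)), add(add(Z, S^4(Z)), add(SZ, SSSZ)))
  step 3: add(mul(SZ, Z), add(add(Z, S^4(Z)), add(SZ, SSSZ)))
  step 4: add(add(Z, mul(Z, Z)), add(add(Z, S^4(Z)), add(SZ, SSSZ)))
  step 5: add(mul(Z, Z), add(add(Z, S^4(Z)), add(SZ, SSSZ)))
  step 6: add(Z, add(add(Z, S^4(Z)), add(SZ, SSSZ)))
  step 7: add(add(Z, S^4(Z)), add(SZ, SSSZ))
  step 8: add(S^4(Z), add(SZ, SSSZ))

Answer: after 8 steps: add(S^4(Z), add(SZ, SSSZ))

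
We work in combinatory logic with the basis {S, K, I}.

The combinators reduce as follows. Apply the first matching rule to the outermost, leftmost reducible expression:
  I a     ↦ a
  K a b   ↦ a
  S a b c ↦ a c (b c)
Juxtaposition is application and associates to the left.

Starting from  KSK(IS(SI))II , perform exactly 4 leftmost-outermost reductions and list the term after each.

Answer: after 4 steps: SI(II)(I(II))

Derivation:
  start: KSK(IS(SI))II
  →1  S(IS(SI))II
  →2  IS(SI)I(II)
  →3  S(SI)I(II)
  →4  SI(II)(I(II))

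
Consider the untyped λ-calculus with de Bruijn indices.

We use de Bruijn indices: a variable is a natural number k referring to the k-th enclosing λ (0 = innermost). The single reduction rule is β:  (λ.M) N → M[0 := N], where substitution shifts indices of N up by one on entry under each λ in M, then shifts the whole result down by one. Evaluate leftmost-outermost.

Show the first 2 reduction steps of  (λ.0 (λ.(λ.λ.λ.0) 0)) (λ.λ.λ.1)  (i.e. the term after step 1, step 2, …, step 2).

  start: (λ.0 (λ.(λ.λ.λ.0) 0)) (λ.λ.λ.1)
  →1  (λ.λ.λ.1) (λ.(λ.λ.λ.0) 0)
  →2  λ.λ.1

Answer: after 2 steps: λ.λ.1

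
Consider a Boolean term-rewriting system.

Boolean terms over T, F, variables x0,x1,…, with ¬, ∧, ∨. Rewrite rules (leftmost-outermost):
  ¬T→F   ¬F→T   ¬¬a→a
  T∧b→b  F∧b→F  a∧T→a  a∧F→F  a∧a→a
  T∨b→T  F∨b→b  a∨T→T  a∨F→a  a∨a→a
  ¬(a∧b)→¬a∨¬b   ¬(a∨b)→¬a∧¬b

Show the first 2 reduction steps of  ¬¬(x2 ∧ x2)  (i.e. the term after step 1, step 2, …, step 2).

Answer: after 2 steps: x2

Working:
  start: ¬¬(x2 ∧ x2)
  →1  x2 ∧ x2
  →2  x2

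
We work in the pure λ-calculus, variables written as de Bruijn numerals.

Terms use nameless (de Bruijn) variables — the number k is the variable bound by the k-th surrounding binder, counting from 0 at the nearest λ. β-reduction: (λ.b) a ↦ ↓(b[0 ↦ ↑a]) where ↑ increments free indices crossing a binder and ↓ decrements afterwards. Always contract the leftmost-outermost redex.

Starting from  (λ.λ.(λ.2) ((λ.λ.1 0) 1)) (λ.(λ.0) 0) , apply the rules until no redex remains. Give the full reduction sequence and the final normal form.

Answer: normal form = λ.λ.0  (in 3 steps)

Reduction:
  start: (λ.λ.(λ.2) ((λ.λ.1 0) 1)) (λ.(λ.0) 0)
  step 1: λ.(λ.λ.(λ.0) 0) ((λ.λ.1 0) (λ.(λ.0) 0))
  step 2: λ.λ.(λ.0) 0
  step 3: λ.λ.0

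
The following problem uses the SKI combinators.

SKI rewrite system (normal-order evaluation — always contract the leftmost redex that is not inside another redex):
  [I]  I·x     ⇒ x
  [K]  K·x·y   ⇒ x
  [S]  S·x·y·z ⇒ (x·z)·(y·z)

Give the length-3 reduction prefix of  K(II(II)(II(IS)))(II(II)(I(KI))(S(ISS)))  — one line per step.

  start: K(II(II)(II(IS)))(II(II)(I(KI))(S(ISS)))
  [1] II(II)(II(IS))
  [2] I(II)(II(IS))
  [3] II(II(IS))

Answer: after 3 steps: II(II(IS))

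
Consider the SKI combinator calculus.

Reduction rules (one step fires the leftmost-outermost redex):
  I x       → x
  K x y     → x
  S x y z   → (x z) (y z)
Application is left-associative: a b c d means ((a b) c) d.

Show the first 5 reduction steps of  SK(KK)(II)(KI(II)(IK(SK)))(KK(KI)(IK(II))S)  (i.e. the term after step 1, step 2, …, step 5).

  start: SK(KK)(II)(KI(II)(IK(SK)))(KK(KI)(IK(II))S)
  step 1: K(II)(KK(II))(KI(II)(IK(SK)))(KK(KI)(IK(II))S)
  step 2: II(KI(II)(IK(SK)))(KK(KI)(IK(II))S)
  step 3: I(KI(II)(IK(SK)))(KK(KI)(IK(II))S)
  step 4: KI(II)(IK(SK))(KK(KI)(IK(II))S)
  step 5: I(IK(SK))(KK(KI)(IK(II))S)

Answer: after 5 steps: I(IK(SK))(KK(KI)(IK(II))S)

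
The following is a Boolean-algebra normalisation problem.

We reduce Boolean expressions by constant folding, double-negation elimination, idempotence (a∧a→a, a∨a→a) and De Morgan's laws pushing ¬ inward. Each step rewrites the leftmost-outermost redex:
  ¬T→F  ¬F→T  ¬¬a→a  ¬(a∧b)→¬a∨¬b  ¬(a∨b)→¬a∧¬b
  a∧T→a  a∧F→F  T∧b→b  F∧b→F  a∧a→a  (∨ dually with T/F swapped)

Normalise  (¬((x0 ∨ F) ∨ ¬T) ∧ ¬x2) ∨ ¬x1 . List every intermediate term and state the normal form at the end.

  start: (¬((x0 ∨ F) ∨ ¬T) ∧ ¬x2) ∨ ¬x1
  →1  ((¬(x0 ∨ F) ∧ ¬¬T) ∧ ¬x2) ∨ ¬x1
  →2  (((¬x0 ∧ ¬F) ∧ ¬¬T) ∧ ¬x2) ∨ ¬x1
  →3  (((¬x0 ∧ T) ∧ ¬¬T) ∧ ¬x2) ∨ ¬x1
  →4  ((¬x0 ∧ ¬¬T) ∧ ¬x2) ∨ ¬x1
  →5  ((¬x0 ∧ T) ∧ ¬x2) ∨ ¬x1
  →6  (¬x0 ∧ ¬x2) ∨ ¬x1

Answer: normal form = (¬x0 ∧ ¬x2) ∨ ¬x1  (in 6 steps)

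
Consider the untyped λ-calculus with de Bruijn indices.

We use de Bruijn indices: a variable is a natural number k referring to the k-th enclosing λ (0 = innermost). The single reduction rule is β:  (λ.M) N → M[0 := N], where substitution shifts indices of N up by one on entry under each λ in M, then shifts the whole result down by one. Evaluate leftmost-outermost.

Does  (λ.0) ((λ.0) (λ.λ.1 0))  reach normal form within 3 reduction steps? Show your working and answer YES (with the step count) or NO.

  start: (λ.0) ((λ.0) (λ.λ.1 0))
  step 1: (λ.0) (λ.λ.1 0)
  step 2: λ.λ.1 0

Answer: YES — reaches normal form λ.λ.1 0 in 2 ≤ 3 steps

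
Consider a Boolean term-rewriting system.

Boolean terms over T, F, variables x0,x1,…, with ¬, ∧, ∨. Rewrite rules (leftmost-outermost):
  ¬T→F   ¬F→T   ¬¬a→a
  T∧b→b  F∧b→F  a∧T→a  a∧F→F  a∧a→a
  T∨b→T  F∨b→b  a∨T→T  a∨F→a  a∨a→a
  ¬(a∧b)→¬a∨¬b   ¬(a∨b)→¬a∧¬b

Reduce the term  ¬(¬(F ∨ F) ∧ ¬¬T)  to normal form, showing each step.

Answer: normal form = F  (in 6 steps)

Derivation:
  start: ¬(¬(F ∨ F) ∧ ¬¬T)
  step 1: ¬¬(F ∨ F) ∨ ¬¬¬T
  step 2: (F ∨ F) ∨ ¬¬¬T
  step 3: F ∨ ¬¬¬T
  step 4: ¬¬¬T
  step 5: ¬T
  step 6: F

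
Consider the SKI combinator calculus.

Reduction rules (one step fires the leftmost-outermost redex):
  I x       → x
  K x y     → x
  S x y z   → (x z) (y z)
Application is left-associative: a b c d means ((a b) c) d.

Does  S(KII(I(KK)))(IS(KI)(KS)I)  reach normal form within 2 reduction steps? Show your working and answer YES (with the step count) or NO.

  start: S(KII(I(KK)))(IS(KI)(KS)I)
  →1  S(I(I(KK)))(IS(KI)(KS)I)
  →2  S(I(KK))(IS(KI)(KS)I)

Answer: NO — after 2 steps the term is S(I(KK))(IS(KI)(KS)I), not yet normal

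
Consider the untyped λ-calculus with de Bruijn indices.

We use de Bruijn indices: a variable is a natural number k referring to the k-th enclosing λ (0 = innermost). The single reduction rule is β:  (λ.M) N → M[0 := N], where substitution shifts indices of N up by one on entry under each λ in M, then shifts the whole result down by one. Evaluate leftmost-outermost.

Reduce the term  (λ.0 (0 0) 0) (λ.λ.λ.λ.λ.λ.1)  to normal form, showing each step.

  start: (λ.0 (0 0) 0) (λ.λ.λ.λ.λ.λ.1)
  step 1: (λ.λ.λ.λ.λ.λ.1) ((λ.λ.λ.λ.λ.λ.1) (λ.λ.λ.λ.λ.λ.1)) (λ.λ.λ.λ.λ.λ.1)
  step 2: (λ.λ.λ.λ.λ.1) (λ.λ.λ.λ.λ.λ.1)
  step 3: λ.λ.λ.λ.1

Answer: normal form = λ.λ.λ.λ.1  (in 3 steps)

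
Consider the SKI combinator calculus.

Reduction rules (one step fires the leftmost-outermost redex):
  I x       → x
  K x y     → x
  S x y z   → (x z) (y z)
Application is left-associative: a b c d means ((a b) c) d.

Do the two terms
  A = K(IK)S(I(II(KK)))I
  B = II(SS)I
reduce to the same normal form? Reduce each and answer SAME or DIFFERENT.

Answer: DIFFERENT — A ⇓ KK, B ⇓ SSI

Working:
Term A:
  start: K(IK)S(I(II(KK)))I
  step 1: IK(I(II(KK)))I
  step 2: K(I(II(KK)))I
  step 3: I(II(KK))
  step 4: II(KK)
  step 5: I(KK)
  step 6: KK

Term B:
  start: II(SS)I
  step 1: I(SS)I
  step 2: SSI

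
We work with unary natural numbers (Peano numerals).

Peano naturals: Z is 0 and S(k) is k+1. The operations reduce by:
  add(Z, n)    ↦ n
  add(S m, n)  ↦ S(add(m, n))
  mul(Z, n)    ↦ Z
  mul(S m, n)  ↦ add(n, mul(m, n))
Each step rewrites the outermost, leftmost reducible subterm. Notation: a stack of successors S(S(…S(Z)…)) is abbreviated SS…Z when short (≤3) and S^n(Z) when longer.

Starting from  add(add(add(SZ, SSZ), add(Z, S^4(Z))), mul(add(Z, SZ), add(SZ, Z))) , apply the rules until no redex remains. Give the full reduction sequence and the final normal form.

Answer: normal form = S^8(Z)  (in 22 steps)

Derivation:
  start: add(add(add(SZ, SSZ), add(Z, S^4(Z))), mul(add(Z, SZ), add(SZ, Z)))
  [1] add(add(S(add(Z, SSZ)), add(Z, S^4(Z))), mul(add(Z, SZ), add(SZ, Z)))
  [2] add(S(add(add(Z, SSZ), add(Z, S^4(Z)))), mul(add(Z, SZ), add(SZ, Z)))
  [3] S(add(add(add(Z, SSZ), add(Z, S^4(Z))), mul(add(Z, SZ), add(SZ, Z))))
  [4] S(add(add(SSZ, add(Z, S^4(Z))), mul(add(Z, SZ), add(SZ, Z))))
  [5] S(add(S(add(SZ, add(Z, S^4(Z)))), mul(add(Z, SZ), add(SZ, Z))))
  [6] S(S(add(add(SZ, add(Z, S^4(Z))), mul(add(Z, SZ), add(SZ, Z)))))
  [7] S(S(add(S(add(Z, add(Z, S^4(Z)))), mul(add(Z, SZ), add(SZ, Z)))))
  [8] S(S(S(add(add(Z, add(Z, S^4(Z))), mul(add(Z, SZ), add(SZ, Z))))))
  [9] S(S(S(add(add(Z, S^4(Z)), mul(add(Z, SZ), add(SZ, Z))))))
  [10] S(S(S(add(S^4(Z), mul(add(Z, SZ), add(SZ, Z))))))
  [11] S(S(S(S(add(SSSZ, mul(add(Z, SZ), add(SZ, Z)))))))
  [12] S(S(S(S(S(add(SSZ, mul(add(Z, SZ), add(SZ, Z))))))))
  [13] S(S(S(S(S(S(add(SZ, mul(add(Z, SZ), add(SZ, Z)))))))))
  [14] S(S(S(S(S(S(S(add(Z, mul(add(Z, SZ), add(SZ, Z))))))))))
  [15] S(S(S(S(S(S(S(mul(add(Z, SZ), add(SZ, Z)))))))))
  [16] S(S(S(S(S(S(S(mul(SZ, add(SZ, Z)))))))))
  [17] S(S(S(S(S(S(S(add(add(SZ, Z), mul(Z, add(SZ, Z))))))))))
  [18] S(S(S(S(S(S(S(add(S(add(Z, Z)), mul(Z, add(SZ, Z))))))))))
  [19] S(S(S(S(S(S(S(S(add(add(Z, Z), mul(Z, add(SZ, Z)))))))))))
  [20] S(S(S(S(S(S(S(S(add(Z, mul(Z, add(SZ, Z)))))))))))
  [21] S(S(S(S(S(S(S(S(mul(Z, add(SZ, Z))))))))))
  [22] S^8(Z)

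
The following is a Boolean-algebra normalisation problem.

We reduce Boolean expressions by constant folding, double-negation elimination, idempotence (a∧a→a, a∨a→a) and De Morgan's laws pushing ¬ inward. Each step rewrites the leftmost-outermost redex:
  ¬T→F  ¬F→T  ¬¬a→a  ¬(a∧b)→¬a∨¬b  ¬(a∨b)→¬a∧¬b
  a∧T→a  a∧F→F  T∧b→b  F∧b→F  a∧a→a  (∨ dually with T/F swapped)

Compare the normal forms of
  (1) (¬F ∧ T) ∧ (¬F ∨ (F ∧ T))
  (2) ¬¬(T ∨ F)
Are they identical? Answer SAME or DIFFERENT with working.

Term A:
  start: (¬F ∧ T) ∧ (¬F ∨ (F ∧ T))
  step 1: ¬F ∧ (¬F ∨ (F ∧ T))
  step 2: T ∧ (¬F ∨ (F ∧ T))
  step 3: ¬F ∨ (F ∧ T)
  step 4: T ∨ (F ∧ T)
  step 5: T

Term B:
  start: ¬¬(T ∨ F)
  step 1: T ∨ F
  step 2: T

Answer: SAME — A ⇓ T, B ⇓ T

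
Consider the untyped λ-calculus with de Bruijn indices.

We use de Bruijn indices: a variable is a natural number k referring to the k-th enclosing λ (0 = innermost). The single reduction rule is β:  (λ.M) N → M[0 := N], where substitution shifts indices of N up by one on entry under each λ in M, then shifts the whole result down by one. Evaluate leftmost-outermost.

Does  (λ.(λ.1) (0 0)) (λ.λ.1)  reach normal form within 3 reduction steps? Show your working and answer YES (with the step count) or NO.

  start: (λ.(λ.1) (0 0)) (λ.λ.1)
  step 1: (λ.λ.λ.1) ((λ.λ.1) (λ.λ.1))
  step 2: λ.λ.1

Answer: YES — reaches normal form λ.λ.1 in 2 ≤ 3 steps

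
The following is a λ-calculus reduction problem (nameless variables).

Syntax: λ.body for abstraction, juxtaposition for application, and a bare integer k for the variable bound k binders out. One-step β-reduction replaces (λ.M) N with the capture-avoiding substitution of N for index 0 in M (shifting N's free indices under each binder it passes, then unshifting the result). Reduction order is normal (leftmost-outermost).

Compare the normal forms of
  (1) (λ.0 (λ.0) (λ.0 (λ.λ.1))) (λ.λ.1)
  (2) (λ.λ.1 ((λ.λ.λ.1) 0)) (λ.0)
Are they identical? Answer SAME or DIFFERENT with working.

Term A:
  start: (λ.0 (λ.0) (λ.0 (λ.λ.1))) (λ.λ.1)
  [1] (λ.λ.1) (λ.0) (λ.0 (λ.λ.1))
  [2] (λ.λ.0) (λ.0 (λ.λ.1))
  [3] λ.0

Term B:
  start: (λ.λ.1 ((λ.λ.λ.1) 0)) (λ.0)
  [1] λ.(λ.0) ((λ.λ.λ.1) 0)
  [2] λ.(λ.λ.λ.1) 0
  [3] λ.λ.λ.1

Answer: DIFFERENT — A ⇓ λ.0, B ⇓ λ.λ.λ.1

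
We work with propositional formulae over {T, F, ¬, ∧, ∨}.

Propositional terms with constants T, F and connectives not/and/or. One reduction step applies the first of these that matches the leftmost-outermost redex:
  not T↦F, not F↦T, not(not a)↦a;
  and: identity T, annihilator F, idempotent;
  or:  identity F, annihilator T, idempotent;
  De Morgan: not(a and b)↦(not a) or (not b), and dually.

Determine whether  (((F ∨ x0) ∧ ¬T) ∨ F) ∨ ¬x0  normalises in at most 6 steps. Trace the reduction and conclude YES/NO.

Answer: YES — reaches normal form ¬x0 in 5 ≤ 6 steps

Reduction:
  start: (((F ∨ x0) ∧ ¬T) ∨ F) ∨ ¬x0
  →1  ((F ∨ x0) ∧ ¬T) ∨ ¬x0
  →2  (x0 ∧ ¬T) ∨ ¬x0
  →3  (x0 ∧ F) ∨ ¬x0
  →4  F ∨ ¬x0
  →5  ¬x0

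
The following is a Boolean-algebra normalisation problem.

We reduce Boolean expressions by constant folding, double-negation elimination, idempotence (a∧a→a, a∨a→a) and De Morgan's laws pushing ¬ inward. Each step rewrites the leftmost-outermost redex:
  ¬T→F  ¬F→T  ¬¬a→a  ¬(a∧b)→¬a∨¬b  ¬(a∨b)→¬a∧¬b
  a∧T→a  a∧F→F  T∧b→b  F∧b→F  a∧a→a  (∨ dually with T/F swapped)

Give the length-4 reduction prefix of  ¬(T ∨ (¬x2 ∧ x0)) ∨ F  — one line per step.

  start: ¬(T ∨ (¬x2 ∧ x0)) ∨ F
  →1  ¬(T ∨ (¬x2 ∧ x0))
  →2  ¬T ∧ ¬(¬x2 ∧ x0)
  →3  F ∧ ¬(¬x2 ∧ x0)
  →4  F

Answer: after 4 steps: F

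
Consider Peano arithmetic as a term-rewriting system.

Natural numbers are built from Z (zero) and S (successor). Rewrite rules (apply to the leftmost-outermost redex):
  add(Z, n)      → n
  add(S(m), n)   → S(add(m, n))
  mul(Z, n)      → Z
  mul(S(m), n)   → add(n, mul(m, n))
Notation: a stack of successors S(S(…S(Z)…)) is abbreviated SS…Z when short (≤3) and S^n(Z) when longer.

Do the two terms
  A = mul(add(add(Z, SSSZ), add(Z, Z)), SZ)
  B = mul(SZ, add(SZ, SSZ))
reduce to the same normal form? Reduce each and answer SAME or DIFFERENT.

Term A:
  start: mul(add(add(Z, SSSZ), add(Z, Z)), SZ)
  →1  mul(add(SSSZ, add(Z, Z)), SZ)
  →2  mul(S(add(SSZ, add(Z, Z))), SZ)
  →3  add(SZ, mul(add(SSZ, add(Z, Z)), SZ))
  →4  S(add(Z, mul(add(SSZ, add(Z, Z)), SZ)))
  →5  S(mul(add(SSZ, add(Z, Z)), SZ))
  →6  S(mul(S(add(SZ, add(Z, Z))), SZ))
  →7  S(add(SZ, mul(add(SZ, add(Z, Z)), SZ)))
  →8  S(S(add(Z, mul(add(SZ, add(Z, Z)), SZ))))
  →9  S(S(mul(add(SZ, add(Z, Z)), SZ)))
  →10  S(S(mul(S(add(Z, add(Z, Z))), SZ)))
  →11  S(S(add(SZ, mul(add(Z, add(Z, Z)), SZ))))
  →12  S(S(S(add(Z, mul(add(Z, add(Z, Z)), SZ)))))
  →13  S(S(S(mul(add(Z, add(Z, Z)), SZ))))
  →14  S(S(S(mul(add(Z, Z), SZ))))
  →15  S(S(S(mul(Z, SZ))))
  →16  SSSZ

Term B:
  start: mul(SZ, add(SZ, SSZ))
  →1  add(add(SZ, SSZ), mul(Z, add(SZ, SSZ)))
  →2  add(S(add(Z, SSZ)), mul(Z, add(SZ, SSZ)))
  →3  S(add(add(Z, SSZ), mul(Z, add(SZ, SSZ))))
  →4  S(add(SSZ, mul(Z, add(SZ, SSZ))))
  →5  S(S(add(SZ, mul(Z, add(SZ, SSZ)))))
  →6  S(S(S(add(Z, mul(Z, add(SZ, SSZ))))))
  →7  S(S(S(mul(Z, add(SZ, SSZ)))))
  →8  SSSZ

Answer: SAME — A ⇓ SSSZ, B ⇓ SSSZ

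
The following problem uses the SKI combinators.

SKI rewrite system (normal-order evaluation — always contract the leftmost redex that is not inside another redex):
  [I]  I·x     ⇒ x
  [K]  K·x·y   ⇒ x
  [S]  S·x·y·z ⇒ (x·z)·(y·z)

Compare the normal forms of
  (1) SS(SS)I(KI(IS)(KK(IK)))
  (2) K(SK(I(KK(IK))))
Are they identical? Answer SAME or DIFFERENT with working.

Term A:
  start: SS(SS)I(KI(IS)(KK(IK)))
  →1  SI(SSI)(KI(IS)(KK(IK)))
  →2  I(KI(IS)(KK(IK)))(SSI(KI(IS)(KK(IK))))
  →3  KI(IS)(KK(IK))(SSI(KI(IS)(KK(IK))))
  →4  I(KK(IK))(SSI(KI(IS)(KK(IK))))
  →5  KK(IK)(SSI(KI(IS)(KK(IK))))
  →6  K(SSI(KI(IS)(KK(IK))))
  →7  K(S(KI(IS)(KK(IK)))(I(KI(IS)(KK(IK)))))
  →8  K(S(I(KK(IK)))(I(KI(IS)(KK(IK)))))
  →9  K(S(KK(IK))(I(KI(IS)(KK(IK)))))
  →10  K(SK(I(KI(IS)(KK(IK)))))
  →11  K(SK(KI(IS)(KK(IK))))
  →12  K(SK(I(KK(IK))))
  →13  K(SK(KK(IK)))
  →14  K(SKK)

Term B:
  start: K(SK(I(KK(IK))))
  →1  K(SK(KK(IK)))
  →2  K(SKK)

Answer: SAME — A ⇓ K(SKK), B ⇓ K(SKK)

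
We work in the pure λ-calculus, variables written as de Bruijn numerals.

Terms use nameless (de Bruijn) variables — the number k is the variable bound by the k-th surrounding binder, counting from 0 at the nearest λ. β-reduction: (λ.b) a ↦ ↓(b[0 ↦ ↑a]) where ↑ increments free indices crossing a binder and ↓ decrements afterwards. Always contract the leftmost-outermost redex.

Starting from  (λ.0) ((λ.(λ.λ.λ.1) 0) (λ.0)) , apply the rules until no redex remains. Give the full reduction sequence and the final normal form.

  start: (λ.0) ((λ.(λ.λ.λ.1) 0) (λ.0))
  →1  (λ.(λ.λ.λ.1) 0) (λ.0)
  →2  (λ.λ.λ.1) (λ.0)
  →3  λ.λ.1

Answer: normal form = λ.λ.1  (in 3 steps)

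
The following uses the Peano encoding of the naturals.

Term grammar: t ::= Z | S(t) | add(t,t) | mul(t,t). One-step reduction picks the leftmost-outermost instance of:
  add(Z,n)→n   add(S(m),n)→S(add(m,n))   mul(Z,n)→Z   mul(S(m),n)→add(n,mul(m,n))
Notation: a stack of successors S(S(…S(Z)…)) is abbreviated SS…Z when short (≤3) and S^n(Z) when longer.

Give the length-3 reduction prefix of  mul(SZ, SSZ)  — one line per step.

Answer: after 3 steps: S(S(add(Z, mul(Z, SSZ))))

Working:
  start: mul(SZ, SSZ)
  step 1: add(SSZ, mul(Z, SSZ))
  step 2: S(add(SZ, mul(Z, SSZ)))
  step 3: S(S(add(Z, mul(Z, SSZ))))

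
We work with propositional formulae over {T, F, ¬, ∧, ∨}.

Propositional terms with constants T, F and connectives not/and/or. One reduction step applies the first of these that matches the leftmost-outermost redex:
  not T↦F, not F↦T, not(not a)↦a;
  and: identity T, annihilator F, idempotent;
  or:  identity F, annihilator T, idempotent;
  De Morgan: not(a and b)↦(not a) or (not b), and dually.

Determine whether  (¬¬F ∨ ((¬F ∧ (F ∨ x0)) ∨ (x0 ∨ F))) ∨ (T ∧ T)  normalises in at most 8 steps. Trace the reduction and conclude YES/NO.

Answer: NO — after 8 steps the term is x0 ∨ T, not yet normal

Working:
  start: (¬¬F ∨ ((¬F ∧ (F ∨ x0)) ∨ (x0 ∨ F))) ∨ (T ∧ T)
  →1  (F ∨ ((¬F ∧ (F ∨ x0)) ∨ (x0 ∨ F))) ∨ (T ∧ T)
  →2  ((¬F ∧ (F ∨ x0)) ∨ (x0 ∨ F)) ∨ (T ∧ T)
  →3  ((T ∧ (F ∨ x0)) ∨ (x0 ∨ F)) ∨ (T ∧ T)
  →4  ((F ∨ x0) ∨ (x0 ∨ F)) ∨ (T ∧ T)
  →5  (x0 ∨ (x0 ∨ F)) ∨ (T ∧ T)
  →6  (x0 ∨ x0) ∨ (T ∧ T)
  →7  x0 ∨ (T ∧ T)
  →8  x0 ∨ T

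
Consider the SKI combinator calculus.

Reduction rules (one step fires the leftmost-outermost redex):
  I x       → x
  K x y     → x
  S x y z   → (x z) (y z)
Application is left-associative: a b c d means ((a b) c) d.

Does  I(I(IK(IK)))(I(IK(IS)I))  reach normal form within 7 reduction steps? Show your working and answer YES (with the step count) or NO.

Answer: YES — reaches normal form K in 5 ≤ 7 steps

Reduction:
  start: I(I(IK(IK)))(I(IK(IS)I))
  [1] I(IK(IK))(I(IK(IS)I))
  [2] IK(IK)(I(IK(IS)I))
  [3] K(IK)(I(IK(IS)I))
  [4] IK
  [5] K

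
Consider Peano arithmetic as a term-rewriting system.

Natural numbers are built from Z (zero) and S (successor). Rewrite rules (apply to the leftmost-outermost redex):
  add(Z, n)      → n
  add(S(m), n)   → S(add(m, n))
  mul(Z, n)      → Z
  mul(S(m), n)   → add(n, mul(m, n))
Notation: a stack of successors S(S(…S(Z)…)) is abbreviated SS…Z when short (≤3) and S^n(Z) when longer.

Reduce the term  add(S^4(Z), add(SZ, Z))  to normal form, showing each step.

Answer: normal form = S^5(Z)  (in 7 steps)

Derivation:
  start: add(S^4(Z), add(SZ, Z))
  step 1: S(add(SSSZ, add(SZ, Z)))
  step 2: S(S(add(SSZ, add(SZ, Z))))
  step 3: S(S(S(add(SZ, add(SZ, Z)))))
  step 4: S(S(S(S(add(Z, add(SZ, Z))))))
  step 5: S(S(S(S(add(SZ, Z)))))
  step 6: S(S(S(S(S(add(Z, Z))))))
  step 7: S^5(Z)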